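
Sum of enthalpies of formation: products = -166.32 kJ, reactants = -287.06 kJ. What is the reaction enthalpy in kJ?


dH_rxn = sum(dH_f products) - sum(dH_f reactants)
dH_rxn = -166.32 - (-287.06)
dH_rxn = 120.74 kJ:

120.74 kJ


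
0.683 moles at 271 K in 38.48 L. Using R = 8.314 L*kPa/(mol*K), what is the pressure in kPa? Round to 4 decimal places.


PV = nRT, solve for P = nRT / V.
nRT = 0.683 * 8.314 * 271 = 1538.8632
P = 1538.8632 / 38.48
P = 39.9912474 kPa, rounded to 4 dp:

39.9912 kPa


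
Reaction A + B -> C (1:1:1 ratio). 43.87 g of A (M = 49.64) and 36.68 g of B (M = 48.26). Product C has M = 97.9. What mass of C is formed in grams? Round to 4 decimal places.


Find moles of each reactant; the smaller value is the limiting reagent in a 1:1:1 reaction, so moles_C equals moles of the limiter.
n_A = mass_A / M_A = 43.87 / 49.64 = 0.883763 mol
n_B = mass_B / M_B = 36.68 / 48.26 = 0.76005 mol
Limiting reagent: B (smaller), n_limiting = 0.76005 mol
mass_C = n_limiting * M_C = 0.76005 * 97.9
mass_C = 74.408895 g, rounded to 4 dp:

74.4089 g


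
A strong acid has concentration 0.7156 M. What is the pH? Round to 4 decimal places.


A strong acid dissociates completely, so [H+] equals the given concentration.
pH = -log10([H+]) = -log10(0.7156)
pH = 0.14532967, rounded to 4 dp:

0.1453


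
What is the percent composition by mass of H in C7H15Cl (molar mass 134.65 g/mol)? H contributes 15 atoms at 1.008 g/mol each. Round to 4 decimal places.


pct = 100 * (n_elem * M_elem) / M_total
mass_contribution = 15 * 1.008 = 15.12 g/mol
pct = 100 * 15.12 / 134.65
pct = 11.22911251 %, rounded to 4 dp:

11.2291 %


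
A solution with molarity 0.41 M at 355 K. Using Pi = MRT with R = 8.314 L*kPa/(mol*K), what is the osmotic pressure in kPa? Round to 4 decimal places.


Osmotic pressure (van't Hoff): Pi = M*R*T.
RT = 8.314 * 355 = 2951.47
Pi = 0.41 * 2951.47
Pi = 1210.1027 kPa, rounded to 4 dp:

1210.1027 kPa


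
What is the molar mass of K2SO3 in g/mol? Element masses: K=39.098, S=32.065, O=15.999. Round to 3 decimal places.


M = sum(count * atomic_mass) over atoms.
M = 2*39.098 + 1*32.065 + 3*15.999
M = 78.196 + 32.065 + 47.997
M = 158.258 g/mol, rounded to 3 dp:

158.258 g/mol


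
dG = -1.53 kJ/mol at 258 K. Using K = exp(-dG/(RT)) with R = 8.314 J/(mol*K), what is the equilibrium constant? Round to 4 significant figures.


dG is in kJ/mol; multiply by 1000 to match R in J/(mol*K).
RT = 8.314 * 258 = 2145.012 J/mol
exponent = -dG*1000 / (RT) = -(-1.53*1000) / 2145.012 = 0.71328272
K = exp(0.71328272)
K = 2.0406793, rounded to 4 significant figures:

2.041


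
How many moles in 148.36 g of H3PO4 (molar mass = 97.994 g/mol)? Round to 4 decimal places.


n = mass / M
n = 148.36 / 97.994
n = 1.51397024 mol, rounded to 4 dp:

1.5140 mol


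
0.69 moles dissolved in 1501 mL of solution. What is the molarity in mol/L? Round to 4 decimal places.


Convert volume to liters: V_L = V_mL / 1000.
V_L = 1501 / 1000 = 1.501 L
M = n / V_L = 0.69 / 1.501
M = 0.45969354 mol/L, rounded to 4 dp:

0.4597 mol/L


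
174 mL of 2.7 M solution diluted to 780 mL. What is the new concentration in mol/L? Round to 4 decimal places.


Dilution: M1*V1 = M2*V2, solve for M2.
M2 = M1*V1 / V2
M2 = 2.7 * 174 / 780
M2 = 469.8 / 780
M2 = 0.60230769 mol/L, rounded to 4 dp:

0.6023 mol/L


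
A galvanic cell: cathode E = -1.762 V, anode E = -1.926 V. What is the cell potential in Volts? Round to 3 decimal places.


Standard cell potential: E_cell = E_cathode - E_anode.
E_cell = -1.762 - (-1.926)
E_cell = 0.164 V, rounded to 3 dp:

0.164 V


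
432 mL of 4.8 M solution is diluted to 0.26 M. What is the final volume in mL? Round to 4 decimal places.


Dilution: M1*V1 = M2*V2, solve for V2.
V2 = M1*V1 / M2
V2 = 4.8 * 432 / 0.26
V2 = 2073.6 / 0.26
V2 = 7975.38461538 mL, rounded to 4 dp:

7975.3846 mL


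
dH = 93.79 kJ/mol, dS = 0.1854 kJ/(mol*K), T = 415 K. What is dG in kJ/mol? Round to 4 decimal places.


Gibbs: dG = dH - T*dS (consistent units, dS already in kJ/(mol*K)).
T*dS = 415 * 0.1854 = 76.941
dG = 93.79 - (76.941)
dG = 16.849 kJ/mol, rounded to 4 dp:

16.8490 kJ/mol


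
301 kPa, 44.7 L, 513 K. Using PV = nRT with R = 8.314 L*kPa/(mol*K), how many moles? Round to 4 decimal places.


PV = nRT, solve for n = PV / (RT).
PV = 301 * 44.7 = 13454.7
RT = 8.314 * 513 = 4265.082
n = 13454.7 / 4265.082
n = 3.15461696 mol, rounded to 4 dp:

3.1546 mol


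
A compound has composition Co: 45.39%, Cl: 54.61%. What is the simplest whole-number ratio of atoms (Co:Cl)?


Assume 100 g of compound, divide each mass% by atomic mass to get moles, then normalize by the smallest to get a raw atom ratio.
Moles per 100 g: Co: 45.39/58.933 = 0.7702, Cl: 54.61/35.453 = 1.5403
Raw ratio (divide by min = 0.7702): Co: 1.0, Cl: 2.0
Multiply by 1 to clear fractions: Co: 1.0 ~= 1, Cl: 2.0 ~= 2
Reduce by GCD to get the simplest whole-number ratio:

1:2


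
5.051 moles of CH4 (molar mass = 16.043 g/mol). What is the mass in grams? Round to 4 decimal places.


mass = n * M
mass = 5.051 * 16.043
mass = 81.033193 g, rounded to 4 dp:

81.0332 g


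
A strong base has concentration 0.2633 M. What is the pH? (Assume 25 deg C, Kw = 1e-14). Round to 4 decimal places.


A strong base dissociates completely, so [OH-] equals the given concentration.
pOH = -log10([OH-]) = -log10(0.2633) = 0.579549
pH = 14 - pOH = 14 - 0.579549
pH = 13.420451, rounded to 4 dp:

13.4205


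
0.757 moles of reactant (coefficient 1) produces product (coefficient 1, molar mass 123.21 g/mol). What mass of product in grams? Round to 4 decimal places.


Use the coefficient ratio to convert reactant moles to product moles, then multiply by the product's molar mass.
moles_P = moles_R * (coeff_P / coeff_R) = 0.757 * (1/1) = 0.757
mass_P = moles_P * M_P = 0.757 * 123.21
mass_P = 93.26997 g, rounded to 4 dp:

93.2700 g


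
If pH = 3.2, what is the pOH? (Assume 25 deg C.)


At 25 deg C, pH + pOH = 14.
pOH = 14 - pH = 14 - 3.2
pOH = 10.8:

10.80


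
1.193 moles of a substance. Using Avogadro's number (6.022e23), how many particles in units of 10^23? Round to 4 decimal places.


N = n * NA, then divide by 1e23 for the requested units.
N / 1e23 = n * 6.022
N / 1e23 = 1.193 * 6.022
N / 1e23 = 7.184246, rounded to 4 dp:

7.1842


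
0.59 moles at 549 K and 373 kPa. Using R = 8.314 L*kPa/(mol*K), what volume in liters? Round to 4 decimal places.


PV = nRT, solve for V = nRT / P.
nRT = 0.59 * 8.314 * 549 = 2692.9877
V = 2692.9877 / 373
V = 7.21980617 L, rounded to 4 dp:

7.2198 L


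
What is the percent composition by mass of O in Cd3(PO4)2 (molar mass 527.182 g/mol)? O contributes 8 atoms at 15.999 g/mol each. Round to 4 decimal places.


pct = 100 * (n_elem * M_elem) / M_total
mass_contribution = 8 * 15.999 = 127.992 g/mol
pct = 100 * 127.992 / 527.182
pct = 24.27852241 %, rounded to 4 dp:

24.2785 %


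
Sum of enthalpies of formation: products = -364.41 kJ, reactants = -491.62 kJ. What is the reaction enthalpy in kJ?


dH_rxn = sum(dH_f products) - sum(dH_f reactants)
dH_rxn = -364.41 - (-491.62)
dH_rxn = 127.21 kJ:

127.21 kJ


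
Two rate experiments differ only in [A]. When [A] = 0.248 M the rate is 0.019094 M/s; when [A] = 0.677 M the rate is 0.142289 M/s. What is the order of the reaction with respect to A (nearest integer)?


Rate is proportional to [A]^n, so rate2/rate1 = ([A]2/[A]1)^n. Take logs to solve for n.
rate2/rate1 = 0.142289 / 0.019094 = 7.452
[A]2/[A]1 = 0.677 / 0.248 = 2.7298
n = ln(7.452) / ln(2.7298) = 2.0
Nearest integer order:

2


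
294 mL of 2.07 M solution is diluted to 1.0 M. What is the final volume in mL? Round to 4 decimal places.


Dilution: M1*V1 = M2*V2, solve for V2.
V2 = M1*V1 / M2
V2 = 2.07 * 294 / 1.0
V2 = 608.58 / 1.0
V2 = 608.58 mL, rounded to 4 dp:

608.5800 mL


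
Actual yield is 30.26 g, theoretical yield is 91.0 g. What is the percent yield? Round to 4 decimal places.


% yield = 100 * actual / theoretical
% yield = 100 * 30.26 / 91.0
% yield = 33.25274725 %, rounded to 4 dp:

33.2527 %


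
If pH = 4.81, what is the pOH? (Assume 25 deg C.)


At 25 deg C, pH + pOH = 14.
pOH = 14 - pH = 14 - 4.81
pOH = 9.19:

9.19


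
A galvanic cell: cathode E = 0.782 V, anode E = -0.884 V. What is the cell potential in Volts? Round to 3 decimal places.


Standard cell potential: E_cell = E_cathode - E_anode.
E_cell = 0.782 - (-0.884)
E_cell = 1.666 V, rounded to 3 dp:

1.666 V


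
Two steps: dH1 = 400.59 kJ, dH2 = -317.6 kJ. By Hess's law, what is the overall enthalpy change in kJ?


Hess's law: enthalpy is a state function, so add the step enthalpies.
dH_total = dH1 + dH2 = 400.59 + (-317.6)
dH_total = 82.99 kJ:

82.99 kJ


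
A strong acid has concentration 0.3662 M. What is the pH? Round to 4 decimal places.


A strong acid dissociates completely, so [H+] equals the given concentration.
pH = -log10([H+]) = -log10(0.3662)
pH = 0.43628166, rounded to 4 dp:

0.4363


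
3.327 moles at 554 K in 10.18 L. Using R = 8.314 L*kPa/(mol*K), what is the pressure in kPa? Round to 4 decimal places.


PV = nRT, solve for P = nRT / V.
nRT = 3.327 * 8.314 * 554 = 15324.0156
P = 15324.0156 / 10.18
P = 1505.30605108 kPa, rounded to 4 dp:

1505.3061 kPa


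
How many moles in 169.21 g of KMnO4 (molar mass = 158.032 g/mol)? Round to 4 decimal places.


n = mass / M
n = 169.21 / 158.032
n = 1.07073251 mol, rounded to 4 dp:

1.0707 mol


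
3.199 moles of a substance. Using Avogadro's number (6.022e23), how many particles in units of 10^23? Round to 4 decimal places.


N = n * NA, then divide by 1e23 for the requested units.
N / 1e23 = n * 6.022
N / 1e23 = 3.199 * 6.022
N / 1e23 = 19.264378, rounded to 4 dp:

19.2644


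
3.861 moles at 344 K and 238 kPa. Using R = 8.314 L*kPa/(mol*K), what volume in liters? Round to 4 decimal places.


PV = nRT, solve for V = nRT / P.
nRT = 3.861 * 8.314 * 344 = 11042.5218
V = 11042.5218 / 238
V = 46.39715042 L, rounded to 4 dp:

46.3972 L


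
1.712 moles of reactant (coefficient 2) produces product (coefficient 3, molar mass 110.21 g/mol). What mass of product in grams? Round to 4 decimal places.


Use the coefficient ratio to convert reactant moles to product moles, then multiply by the product's molar mass.
moles_P = moles_R * (coeff_P / coeff_R) = 1.712 * (3/2) = 2.568
mass_P = moles_P * M_P = 2.568 * 110.21
mass_P = 283.01928 g, rounded to 4 dp:

283.0193 g


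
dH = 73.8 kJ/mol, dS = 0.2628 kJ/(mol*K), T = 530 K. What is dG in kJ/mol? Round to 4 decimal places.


Gibbs: dG = dH - T*dS (consistent units, dS already in kJ/(mol*K)).
T*dS = 530 * 0.2628 = 139.284
dG = 73.8 - (139.284)
dG = -65.484 kJ/mol, rounded to 4 dp:

-65.4840 kJ/mol


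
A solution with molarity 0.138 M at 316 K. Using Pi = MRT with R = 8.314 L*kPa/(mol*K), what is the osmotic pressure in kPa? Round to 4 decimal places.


Osmotic pressure (van't Hoff): Pi = M*R*T.
RT = 8.314 * 316 = 2627.224
Pi = 0.138 * 2627.224
Pi = 362.556912 kPa, rounded to 4 dp:

362.5569 kPa


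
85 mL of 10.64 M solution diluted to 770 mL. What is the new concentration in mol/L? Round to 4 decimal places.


Dilution: M1*V1 = M2*V2, solve for M2.
M2 = M1*V1 / V2
M2 = 10.64 * 85 / 770
M2 = 904.4 / 770
M2 = 1.17454545 mol/L, rounded to 4 dp:

1.1745 mol/L


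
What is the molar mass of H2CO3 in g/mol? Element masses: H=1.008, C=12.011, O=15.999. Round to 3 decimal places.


M = sum(count * atomic_mass) over atoms.
M = 2*1.008 + 1*12.011 + 3*15.999
M = 2.016 + 12.011 + 47.997
M = 62.024 g/mol, rounded to 3 dp:

62.024 g/mol


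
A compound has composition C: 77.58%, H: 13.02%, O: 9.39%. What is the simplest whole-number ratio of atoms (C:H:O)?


Assume 100 g of compound, divide each mass% by atomic mass to get moles, then normalize by the smallest to get a raw atom ratio.
Moles per 100 g: C: 77.58/12.011 = 6.4591, H: 13.02/1.008 = 12.9167, O: 9.39/15.999 = 0.5869
Raw ratio (divide by min = 0.5869): C: 11.005, H: 22.008, O: 1.0
Multiply by 1 to clear fractions: C: 11.005 ~= 11, H: 22.008 ~= 22, O: 1.0 ~= 1
Reduce by GCD to get the simplest whole-number ratio:

11:22:1


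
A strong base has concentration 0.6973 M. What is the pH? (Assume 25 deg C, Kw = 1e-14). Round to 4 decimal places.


A strong base dissociates completely, so [OH-] equals the given concentration.
pOH = -log10([OH-]) = -log10(0.6973) = 0.15658
pH = 14 - pOH = 14 - 0.15658
pH = 13.84342, rounded to 4 dp:

13.8434


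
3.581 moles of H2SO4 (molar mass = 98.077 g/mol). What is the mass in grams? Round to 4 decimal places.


mass = n * M
mass = 3.581 * 98.077
mass = 351.213737 g, rounded to 4 dp:

351.2137 g


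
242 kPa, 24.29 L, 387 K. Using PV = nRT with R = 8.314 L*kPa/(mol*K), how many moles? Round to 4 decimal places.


PV = nRT, solve for n = PV / (RT).
PV = 242 * 24.29 = 5878.18
RT = 8.314 * 387 = 3217.518
n = 5878.18 / 3217.518
n = 1.82692995 mol, rounded to 4 dp:

1.8269 mol


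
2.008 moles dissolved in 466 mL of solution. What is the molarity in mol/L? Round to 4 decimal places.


Convert volume to liters: V_L = V_mL / 1000.
V_L = 466 / 1000 = 0.466 L
M = n / V_L = 2.008 / 0.466
M = 4.30901288 mol/L, rounded to 4 dp:

4.3090 mol/L


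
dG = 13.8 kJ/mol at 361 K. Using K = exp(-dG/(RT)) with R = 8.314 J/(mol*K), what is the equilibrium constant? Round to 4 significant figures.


dG is in kJ/mol; multiply by 1000 to match R in J/(mol*K).
RT = 8.314 * 361 = 3001.354 J/mol
exponent = -dG*1000 / (RT) = -(13.8*1000) / 3001.354 = -4.5979248
K = exp(-4.5979248)
K = 0.010072717, rounded to 4 significant figures:

0.01007


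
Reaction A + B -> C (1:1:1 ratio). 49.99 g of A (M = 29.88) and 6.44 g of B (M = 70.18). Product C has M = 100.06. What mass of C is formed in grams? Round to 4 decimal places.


Find moles of each reactant; the smaller value is the limiting reagent in a 1:1:1 reaction, so moles_C equals moles of the limiter.
n_A = mass_A / M_A = 49.99 / 29.88 = 1.673025 mol
n_B = mass_B / M_B = 6.44 / 70.18 = 0.091764 mol
Limiting reagent: B (smaller), n_limiting = 0.091764 mol
mass_C = n_limiting * M_C = 0.091764 * 100.06
mass_C = 9.18190584 g, rounded to 4 dp:

9.1819 g


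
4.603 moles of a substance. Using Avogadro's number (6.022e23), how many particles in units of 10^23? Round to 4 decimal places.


N = n * NA, then divide by 1e23 for the requested units.
N / 1e23 = n * 6.022
N / 1e23 = 4.603 * 6.022
N / 1e23 = 27.719266, rounded to 4 dp:

27.7193


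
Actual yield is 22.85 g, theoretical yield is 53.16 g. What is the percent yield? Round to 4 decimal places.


% yield = 100 * actual / theoretical
% yield = 100 * 22.85 / 53.16
% yield = 42.9834462 %, rounded to 4 dp:

42.9834 %


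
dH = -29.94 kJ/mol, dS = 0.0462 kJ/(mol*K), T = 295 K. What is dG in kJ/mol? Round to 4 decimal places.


Gibbs: dG = dH - T*dS (consistent units, dS already in kJ/(mol*K)).
T*dS = 295 * 0.0462 = 13.629
dG = -29.94 - (13.629)
dG = -43.569 kJ/mol, rounded to 4 dp:

-43.5690 kJ/mol


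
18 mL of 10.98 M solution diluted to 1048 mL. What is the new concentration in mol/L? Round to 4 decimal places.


Dilution: M1*V1 = M2*V2, solve for M2.
M2 = M1*V1 / V2
M2 = 10.98 * 18 / 1048
M2 = 197.64 / 1048
M2 = 0.18858779 mol/L, rounded to 4 dp:

0.1886 mol/L


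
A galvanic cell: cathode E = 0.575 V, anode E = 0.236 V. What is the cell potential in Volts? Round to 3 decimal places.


Standard cell potential: E_cell = E_cathode - E_anode.
E_cell = 0.575 - (0.236)
E_cell = 0.339 V, rounded to 3 dp:

0.339 V


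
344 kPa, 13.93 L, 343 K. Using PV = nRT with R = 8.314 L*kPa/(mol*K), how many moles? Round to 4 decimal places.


PV = nRT, solve for n = PV / (RT).
PV = 344 * 13.93 = 4791.92
RT = 8.314 * 343 = 2851.702
n = 4791.92 / 2851.702
n = 1.68037193 mol, rounded to 4 dp:

1.6804 mol


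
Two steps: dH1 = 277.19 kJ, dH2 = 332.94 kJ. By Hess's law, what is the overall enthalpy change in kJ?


Hess's law: enthalpy is a state function, so add the step enthalpies.
dH_total = dH1 + dH2 = 277.19 + (332.94)
dH_total = 610.13 kJ:

610.13 kJ


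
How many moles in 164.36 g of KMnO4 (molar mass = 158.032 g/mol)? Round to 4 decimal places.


n = mass / M
n = 164.36 / 158.032
n = 1.04004252 mol, rounded to 4 dp:

1.0400 mol


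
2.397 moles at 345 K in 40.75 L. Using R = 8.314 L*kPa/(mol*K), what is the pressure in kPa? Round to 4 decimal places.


PV = nRT, solve for P = nRT / V.
nRT = 2.397 * 8.314 * 345 = 6875.387
P = 6875.387 / 40.75
P = 168.72115337 kPa, rounded to 4 dp:

168.7212 kPa


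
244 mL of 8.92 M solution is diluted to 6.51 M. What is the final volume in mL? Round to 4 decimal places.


Dilution: M1*V1 = M2*V2, solve for V2.
V2 = M1*V1 / M2
V2 = 8.92 * 244 / 6.51
V2 = 2176.48 / 6.51
V2 = 334.32872504 mL, rounded to 4 dp:

334.3287 mL


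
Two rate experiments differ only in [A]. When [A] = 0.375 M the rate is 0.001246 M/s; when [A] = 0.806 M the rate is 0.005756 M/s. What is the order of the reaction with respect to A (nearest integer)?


Rate is proportional to [A]^n, so rate2/rate1 = ([A]2/[A]1)^n. Take logs to solve for n.
rate2/rate1 = 0.005756 / 0.001246 = 4.6196
[A]2/[A]1 = 0.806 / 0.375 = 2.1493
n = ln(4.6196) / ln(2.1493) = 2.0
Nearest integer order:

2


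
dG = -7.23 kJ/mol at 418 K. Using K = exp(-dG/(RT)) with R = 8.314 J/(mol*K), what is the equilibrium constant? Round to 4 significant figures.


dG is in kJ/mol; multiply by 1000 to match R in J/(mol*K).
RT = 8.314 * 418 = 3475.252 J/mol
exponent = -dG*1000 / (RT) = -(-7.23*1000) / 3475.252 = 2.08042467
K = exp(2.08042467)
K = 8.0078689, rounded to 4 significant figures:

8.008


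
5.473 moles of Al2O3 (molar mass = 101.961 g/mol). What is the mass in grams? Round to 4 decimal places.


mass = n * M
mass = 5.473 * 101.961
mass = 558.032553 g, rounded to 4 dp:

558.0326 g


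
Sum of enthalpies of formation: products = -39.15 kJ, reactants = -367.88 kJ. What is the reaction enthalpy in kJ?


dH_rxn = sum(dH_f products) - sum(dH_f reactants)
dH_rxn = -39.15 - (-367.88)
dH_rxn = 328.73 kJ:

328.73 kJ


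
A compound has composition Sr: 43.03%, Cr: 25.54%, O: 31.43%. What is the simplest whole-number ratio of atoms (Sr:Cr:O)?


Assume 100 g of compound, divide each mass% by atomic mass to get moles, then normalize by the smallest to get a raw atom ratio.
Moles per 100 g: Sr: 43.03/87.62 = 0.4911, Cr: 25.54/51.996 = 0.4912, O: 31.43/15.999 = 1.9645
Raw ratio (divide by min = 0.4911): Sr: 1.0, Cr: 1.0, O: 4.0
Multiply by 1 to clear fractions: Sr: 1.0 ~= 1, Cr: 1.0 ~= 1, O: 4.0 ~= 4
Reduce by GCD to get the simplest whole-number ratio:

1:1:4


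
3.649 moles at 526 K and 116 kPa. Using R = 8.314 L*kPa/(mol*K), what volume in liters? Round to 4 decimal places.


PV = nRT, solve for V = nRT / P.
nRT = 3.649 * 8.314 * 526 = 15957.6754
V = 15957.6754 / 116
V = 137.56616724 L, rounded to 4 dp:

137.5662 L


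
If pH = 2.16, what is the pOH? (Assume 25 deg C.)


At 25 deg C, pH + pOH = 14.
pOH = 14 - pH = 14 - 2.16
pOH = 11.84:

11.84


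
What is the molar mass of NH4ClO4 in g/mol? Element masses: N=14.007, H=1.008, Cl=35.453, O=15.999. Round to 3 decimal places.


M = sum(count * atomic_mass) over atoms.
M = 1*14.007 + 4*1.008 + 1*35.453 + 4*15.999
M = 14.007 + 4.032 + 35.453 + 63.996
M = 117.488 g/mol, rounded to 3 dp:

117.488 g/mol


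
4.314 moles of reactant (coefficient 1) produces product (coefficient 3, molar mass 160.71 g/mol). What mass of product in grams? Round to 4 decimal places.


Use the coefficient ratio to convert reactant moles to product moles, then multiply by the product's molar mass.
moles_P = moles_R * (coeff_P / coeff_R) = 4.314 * (3/1) = 12.942
mass_P = moles_P * M_P = 12.942 * 160.71
mass_P = 2079.90882 g, rounded to 4 dp:

2079.9088 g


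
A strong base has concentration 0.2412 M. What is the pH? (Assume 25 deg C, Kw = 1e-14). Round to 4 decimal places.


A strong base dissociates completely, so [OH-] equals the given concentration.
pOH = -log10([OH-]) = -log10(0.2412) = 0.617623
pH = 14 - pOH = 14 - 0.617623
pH = 13.382377, rounded to 4 dp:

13.3824


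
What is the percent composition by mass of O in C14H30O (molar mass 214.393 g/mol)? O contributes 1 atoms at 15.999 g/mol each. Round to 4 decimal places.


pct = 100 * (n_elem * M_elem) / M_total
mass_contribution = 1 * 15.999 = 15.999 g/mol
pct = 100 * 15.999 / 214.393
pct = 7.46246379 %, rounded to 4 dp:

7.4625 %


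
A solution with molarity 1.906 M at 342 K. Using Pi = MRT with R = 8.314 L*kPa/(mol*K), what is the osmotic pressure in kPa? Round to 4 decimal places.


Osmotic pressure (van't Hoff): Pi = M*R*T.
RT = 8.314 * 342 = 2843.388
Pi = 1.906 * 2843.388
Pi = 5419.497528 kPa, rounded to 4 dp:

5419.4975 kPa


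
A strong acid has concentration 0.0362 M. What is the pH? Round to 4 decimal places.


A strong acid dissociates completely, so [H+] equals the given concentration.
pH = -log10([H+]) = -log10(0.0362)
pH = 1.44129143, rounded to 4 dp:

1.4413


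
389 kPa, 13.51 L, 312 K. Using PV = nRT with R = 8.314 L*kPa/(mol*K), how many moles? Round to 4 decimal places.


PV = nRT, solve for n = PV / (RT).
PV = 389 * 13.51 = 5255.39
RT = 8.314 * 312 = 2593.968
n = 5255.39 / 2593.968
n = 2.02600418 mol, rounded to 4 dp:

2.0260 mol


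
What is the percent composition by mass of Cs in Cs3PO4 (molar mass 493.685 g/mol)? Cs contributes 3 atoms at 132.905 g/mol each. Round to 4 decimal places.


pct = 100 * (n_elem * M_elem) / M_total
mass_contribution = 3 * 132.905 = 398.715 g/mol
pct = 100 * 398.715 / 493.685
pct = 80.76303716 %, rounded to 4 dp:

80.7630 %


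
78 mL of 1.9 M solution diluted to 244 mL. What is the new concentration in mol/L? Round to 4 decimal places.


Dilution: M1*V1 = M2*V2, solve for M2.
M2 = M1*V1 / V2
M2 = 1.9 * 78 / 244
M2 = 148.2 / 244
M2 = 0.60737705 mol/L, rounded to 4 dp:

0.6074 mol/L


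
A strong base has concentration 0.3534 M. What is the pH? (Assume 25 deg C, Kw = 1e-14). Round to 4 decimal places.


A strong base dissociates completely, so [OH-] equals the given concentration.
pOH = -log10([OH-]) = -log10(0.3534) = 0.451733
pH = 14 - pOH = 14 - 0.451733
pH = 13.548267, rounded to 4 dp:

13.5483


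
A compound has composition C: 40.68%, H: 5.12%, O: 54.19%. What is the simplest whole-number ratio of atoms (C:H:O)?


Assume 100 g of compound, divide each mass% by atomic mass to get moles, then normalize by the smallest to get a raw atom ratio.
Moles per 100 g: C: 40.68/12.011 = 3.3869, H: 5.12/1.008 = 5.0794, O: 54.19/15.999 = 3.3871
Raw ratio (divide by min = 3.3869): C: 1.0, H: 1.5, O: 1.0
Multiply by 2 to clear fractions: C: 2.0 ~= 2, H: 2.999 ~= 3, O: 2.0 ~= 2
Reduce by GCD to get the simplest whole-number ratio:

2:3:2


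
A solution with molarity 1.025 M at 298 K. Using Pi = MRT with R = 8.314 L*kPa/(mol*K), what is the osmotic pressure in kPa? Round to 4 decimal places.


Osmotic pressure (van't Hoff): Pi = M*R*T.
RT = 8.314 * 298 = 2477.572
Pi = 1.025 * 2477.572
Pi = 2539.5113 kPa, rounded to 4 dp:

2539.5113 kPa


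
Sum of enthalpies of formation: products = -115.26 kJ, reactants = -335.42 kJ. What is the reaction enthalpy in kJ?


dH_rxn = sum(dH_f products) - sum(dH_f reactants)
dH_rxn = -115.26 - (-335.42)
dH_rxn = 220.16 kJ:

220.16 kJ


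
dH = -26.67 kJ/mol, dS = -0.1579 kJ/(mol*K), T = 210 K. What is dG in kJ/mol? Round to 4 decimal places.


Gibbs: dG = dH - T*dS (consistent units, dS already in kJ/(mol*K)).
T*dS = 210 * -0.1579 = -33.159
dG = -26.67 - (-33.159)
dG = 6.489 kJ/mol, rounded to 4 dp:

6.4890 kJ/mol


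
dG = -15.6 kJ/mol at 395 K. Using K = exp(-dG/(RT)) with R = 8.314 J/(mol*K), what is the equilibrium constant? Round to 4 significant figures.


dG is in kJ/mol; multiply by 1000 to match R in J/(mol*K).
RT = 8.314 * 395 = 3284.03 J/mol
exponent = -dG*1000 / (RT) = -(-15.6*1000) / 3284.03 = 4.75026111
K = exp(4.75026111)
K = 115.61447, rounded to 4 significant figures:

115.6


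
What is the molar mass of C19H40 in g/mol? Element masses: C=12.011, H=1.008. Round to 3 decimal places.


M = sum(count * atomic_mass) over atoms.
M = 19*12.011 + 40*1.008
M = 228.209 + 40.32
M = 268.529 g/mol, rounded to 3 dp:

268.529 g/mol


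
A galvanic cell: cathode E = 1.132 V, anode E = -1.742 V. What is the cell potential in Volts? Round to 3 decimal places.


Standard cell potential: E_cell = E_cathode - E_anode.
E_cell = 1.132 - (-1.742)
E_cell = 2.874 V, rounded to 3 dp:

2.874 V


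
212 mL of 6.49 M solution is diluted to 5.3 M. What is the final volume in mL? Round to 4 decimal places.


Dilution: M1*V1 = M2*V2, solve for V2.
V2 = M1*V1 / M2
V2 = 6.49 * 212 / 5.3
V2 = 1375.88 / 5.3
V2 = 259.6 mL, rounded to 4 dp:

259.6000 mL


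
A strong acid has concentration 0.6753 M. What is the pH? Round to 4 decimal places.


A strong acid dissociates completely, so [H+] equals the given concentration.
pH = -log10([H+]) = -log10(0.6753)
pH = 0.17050325, rounded to 4 dp:

0.1705


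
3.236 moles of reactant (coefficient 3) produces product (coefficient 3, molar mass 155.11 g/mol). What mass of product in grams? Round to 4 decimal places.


Use the coefficient ratio to convert reactant moles to product moles, then multiply by the product's molar mass.
moles_P = moles_R * (coeff_P / coeff_R) = 3.236 * (3/3) = 3.236
mass_P = moles_P * M_P = 3.236 * 155.11
mass_P = 501.93596 g, rounded to 4 dp:

501.9360 g


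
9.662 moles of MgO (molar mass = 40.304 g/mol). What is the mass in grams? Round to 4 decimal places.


mass = n * M
mass = 9.662 * 40.304
mass = 389.417248 g, rounded to 4 dp:

389.4172 g


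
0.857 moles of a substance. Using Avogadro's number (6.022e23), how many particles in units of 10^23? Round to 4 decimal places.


N = n * NA, then divide by 1e23 for the requested units.
N / 1e23 = n * 6.022
N / 1e23 = 0.857 * 6.022
N / 1e23 = 5.160854, rounded to 4 dp:

5.1609


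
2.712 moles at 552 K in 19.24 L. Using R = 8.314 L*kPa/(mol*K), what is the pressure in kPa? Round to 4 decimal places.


PV = nRT, solve for P = nRT / V.
nRT = 2.712 * 8.314 * 552 = 12446.2575
P = 12446.2575 / 19.24
P = 646.89488046 kPa, rounded to 4 dp:

646.8949 kPa


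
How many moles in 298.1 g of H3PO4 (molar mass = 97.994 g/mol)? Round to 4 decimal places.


n = mass / M
n = 298.1 / 97.994
n = 3.04202298 mol, rounded to 4 dp:

3.0420 mol


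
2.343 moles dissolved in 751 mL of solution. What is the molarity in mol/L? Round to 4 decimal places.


Convert volume to liters: V_L = V_mL / 1000.
V_L = 751 / 1000 = 0.751 L
M = n / V_L = 2.343 / 0.751
M = 3.11984021 mol/L, rounded to 4 dp:

3.1198 mol/L


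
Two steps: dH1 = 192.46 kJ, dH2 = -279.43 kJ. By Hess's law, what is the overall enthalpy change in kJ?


Hess's law: enthalpy is a state function, so add the step enthalpies.
dH_total = dH1 + dH2 = 192.46 + (-279.43)
dH_total = -86.97 kJ:

-86.97 kJ


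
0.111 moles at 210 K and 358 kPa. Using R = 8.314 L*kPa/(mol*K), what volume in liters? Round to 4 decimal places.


PV = nRT, solve for V = nRT / P.
nRT = 0.111 * 8.314 * 210 = 193.7993
V = 193.7993 / 358
V = 0.54133883 L, rounded to 4 dp:

0.5413 L


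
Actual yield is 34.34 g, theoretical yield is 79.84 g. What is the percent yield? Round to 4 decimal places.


% yield = 100 * actual / theoretical
% yield = 100 * 34.34 / 79.84
% yield = 43.01102204 %, rounded to 4 dp:

43.0110 %


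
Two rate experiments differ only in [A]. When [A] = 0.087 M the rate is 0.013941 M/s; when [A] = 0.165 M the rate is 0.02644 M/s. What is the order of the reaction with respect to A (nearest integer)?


Rate is proportional to [A]^n, so rate2/rate1 = ([A]2/[A]1)^n. Take logs to solve for n.
rate2/rate1 = 0.02644 / 0.013941 = 1.8966
[A]2/[A]1 = 0.165 / 0.087 = 1.8966
n = ln(1.8966) / ln(1.8966) = 1.0
Nearest integer order:

1


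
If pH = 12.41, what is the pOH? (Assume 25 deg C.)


At 25 deg C, pH + pOH = 14.
pOH = 14 - pH = 14 - 12.41
pOH = 1.59:

1.59


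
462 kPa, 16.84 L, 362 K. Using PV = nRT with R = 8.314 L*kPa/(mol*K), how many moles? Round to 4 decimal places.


PV = nRT, solve for n = PV / (RT).
PV = 462 * 16.84 = 7780.08
RT = 8.314 * 362 = 3009.668
n = 7780.08 / 3009.668
n = 2.58502931 mol, rounded to 4 dp:

2.5850 mol


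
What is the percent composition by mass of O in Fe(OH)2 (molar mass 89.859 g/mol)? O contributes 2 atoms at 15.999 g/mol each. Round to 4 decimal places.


pct = 100 * (n_elem * M_elem) / M_total
mass_contribution = 2 * 15.999 = 31.998 g/mol
pct = 100 * 31.998 / 89.859
pct = 35.60912096 %, rounded to 4 dp:

35.6091 %


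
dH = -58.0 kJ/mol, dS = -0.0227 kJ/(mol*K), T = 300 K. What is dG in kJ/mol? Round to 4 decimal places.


Gibbs: dG = dH - T*dS (consistent units, dS already in kJ/(mol*K)).
T*dS = 300 * -0.0227 = -6.81
dG = -58.0 - (-6.81)
dG = -51.19 kJ/mol, rounded to 4 dp:

-51.1900 kJ/mol


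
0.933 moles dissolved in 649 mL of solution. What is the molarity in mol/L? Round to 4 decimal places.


Convert volume to liters: V_L = V_mL / 1000.
V_L = 649 / 1000 = 0.649 L
M = n / V_L = 0.933 / 0.649
M = 1.4375963 mol/L, rounded to 4 dp:

1.4376 mol/L


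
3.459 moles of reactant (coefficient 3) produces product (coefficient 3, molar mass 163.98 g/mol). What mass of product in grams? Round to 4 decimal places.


Use the coefficient ratio to convert reactant moles to product moles, then multiply by the product's molar mass.
moles_P = moles_R * (coeff_P / coeff_R) = 3.459 * (3/3) = 3.459
mass_P = moles_P * M_P = 3.459 * 163.98
mass_P = 567.20682 g, rounded to 4 dp:

567.2068 g


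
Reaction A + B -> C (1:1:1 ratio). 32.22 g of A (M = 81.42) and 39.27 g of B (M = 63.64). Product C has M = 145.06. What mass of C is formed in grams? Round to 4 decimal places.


Find moles of each reactant; the smaller value is the limiting reagent in a 1:1:1 reaction, so moles_C equals moles of the limiter.
n_A = mass_A / M_A = 32.22 / 81.42 = 0.395726 mol
n_B = mass_B / M_B = 39.27 / 63.64 = 0.617065 mol
Limiting reagent: A (smaller), n_limiting = 0.395726 mol
mass_C = n_limiting * M_C = 0.395726 * 145.06
mass_C = 57.40401356 g, rounded to 4 dp:

57.4040 g


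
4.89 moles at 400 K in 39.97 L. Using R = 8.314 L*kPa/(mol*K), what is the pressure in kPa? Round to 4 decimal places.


PV = nRT, solve for P = nRT / V.
nRT = 4.89 * 8.314 * 400 = 16262.184
P = 16262.184 / 39.97
P = 406.85974481 kPa, rounded to 4 dp:

406.8597 kPa


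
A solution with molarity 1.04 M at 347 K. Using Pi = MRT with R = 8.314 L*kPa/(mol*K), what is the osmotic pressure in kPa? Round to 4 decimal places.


Osmotic pressure (van't Hoff): Pi = M*R*T.
RT = 8.314 * 347 = 2884.958
Pi = 1.04 * 2884.958
Pi = 3000.35632 kPa, rounded to 4 dp:

3000.3563 kPa


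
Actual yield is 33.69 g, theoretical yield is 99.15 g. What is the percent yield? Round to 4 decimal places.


% yield = 100 * actual / theoretical
% yield = 100 * 33.69 / 99.15
% yield = 33.97881997 %, rounded to 4 dp:

33.9788 %


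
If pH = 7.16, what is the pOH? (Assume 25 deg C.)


At 25 deg C, pH + pOH = 14.
pOH = 14 - pH = 14 - 7.16
pOH = 6.84:

6.84


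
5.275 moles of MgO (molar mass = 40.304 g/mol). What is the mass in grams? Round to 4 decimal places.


mass = n * M
mass = 5.275 * 40.304
mass = 212.6036 g, rounded to 4 dp:

212.6036 g


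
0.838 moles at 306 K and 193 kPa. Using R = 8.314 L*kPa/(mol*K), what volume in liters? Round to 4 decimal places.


PV = nRT, solve for V = nRT / P.
nRT = 0.838 * 8.314 * 306 = 2131.9424
V = 2131.9424 / 193
V = 11.04633368 L, rounded to 4 dp:

11.0463 L


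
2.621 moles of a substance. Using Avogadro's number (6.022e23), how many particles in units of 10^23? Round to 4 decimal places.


N = n * NA, then divide by 1e23 for the requested units.
N / 1e23 = n * 6.022
N / 1e23 = 2.621 * 6.022
N / 1e23 = 15.783662, rounded to 4 dp:

15.7837


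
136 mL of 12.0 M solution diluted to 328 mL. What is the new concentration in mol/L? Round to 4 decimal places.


Dilution: M1*V1 = M2*V2, solve for M2.
M2 = M1*V1 / V2
M2 = 12.0 * 136 / 328
M2 = 1632.0 / 328
M2 = 4.97560976 mol/L, rounded to 4 dp:

4.9756 mol/L


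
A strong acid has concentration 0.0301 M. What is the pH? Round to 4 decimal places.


A strong acid dissociates completely, so [H+] equals the given concentration.
pH = -log10([H+]) = -log10(0.0301)
pH = 1.5214335, rounded to 4 dp:

1.5214


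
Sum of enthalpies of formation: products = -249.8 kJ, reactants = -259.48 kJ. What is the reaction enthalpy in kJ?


dH_rxn = sum(dH_f products) - sum(dH_f reactants)
dH_rxn = -249.8 - (-259.48)
dH_rxn = 9.68 kJ:

9.68 kJ


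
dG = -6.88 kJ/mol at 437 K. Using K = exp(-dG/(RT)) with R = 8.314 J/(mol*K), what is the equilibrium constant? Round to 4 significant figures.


dG is in kJ/mol; multiply by 1000 to match R in J/(mol*K).
RT = 8.314 * 437 = 3633.218 J/mol
exponent = -dG*1000 / (RT) = -(-6.88*1000) / 3633.218 = 1.89363809
K = exp(1.89363809)
K = 6.6434944, rounded to 4 significant figures:

6.643


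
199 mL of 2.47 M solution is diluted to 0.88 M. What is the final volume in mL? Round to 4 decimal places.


Dilution: M1*V1 = M2*V2, solve for V2.
V2 = M1*V1 / M2
V2 = 2.47 * 199 / 0.88
V2 = 491.53 / 0.88
V2 = 558.55681818 mL, rounded to 4 dp:

558.5568 mL


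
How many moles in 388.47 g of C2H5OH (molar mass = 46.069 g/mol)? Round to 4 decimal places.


n = mass / M
n = 388.47 / 46.069
n = 8.43235147 mol, rounded to 4 dp:

8.4324 mol


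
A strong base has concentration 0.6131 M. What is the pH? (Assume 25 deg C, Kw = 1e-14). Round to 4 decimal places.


A strong base dissociates completely, so [OH-] equals the given concentration.
pOH = -log10([OH-]) = -log10(0.6131) = 0.212469
pH = 14 - pOH = 14 - 0.212469
pH = 13.787531, rounded to 4 dp:

13.7875


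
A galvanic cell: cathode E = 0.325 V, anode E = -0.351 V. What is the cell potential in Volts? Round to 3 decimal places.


Standard cell potential: E_cell = E_cathode - E_anode.
E_cell = 0.325 - (-0.351)
E_cell = 0.676 V, rounded to 3 dp:

0.676 V


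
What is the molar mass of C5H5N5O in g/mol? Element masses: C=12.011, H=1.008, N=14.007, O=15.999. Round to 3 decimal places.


M = sum(count * atomic_mass) over atoms.
M = 5*12.011 + 5*1.008 + 5*14.007 + 1*15.999
M = 60.055 + 5.04 + 70.035 + 15.999
M = 151.129 g/mol, rounded to 3 dp:

151.129 g/mol


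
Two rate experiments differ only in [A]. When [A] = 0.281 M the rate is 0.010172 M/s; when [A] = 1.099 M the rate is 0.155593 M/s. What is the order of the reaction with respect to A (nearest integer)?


Rate is proportional to [A]^n, so rate2/rate1 = ([A]2/[A]1)^n. Take logs to solve for n.
rate2/rate1 = 0.155593 / 0.010172 = 15.2962
[A]2/[A]1 = 1.099 / 0.281 = 3.911
n = ln(15.2962) / ln(3.911) = 2.0
Nearest integer order:

2


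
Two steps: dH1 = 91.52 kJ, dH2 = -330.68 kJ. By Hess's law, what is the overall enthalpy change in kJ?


Hess's law: enthalpy is a state function, so add the step enthalpies.
dH_total = dH1 + dH2 = 91.52 + (-330.68)
dH_total = -239.16 kJ:

-239.16 kJ


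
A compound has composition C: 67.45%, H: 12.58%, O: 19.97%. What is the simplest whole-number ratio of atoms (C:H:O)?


Assume 100 g of compound, divide each mass% by atomic mass to get moles, then normalize by the smallest to get a raw atom ratio.
Moles per 100 g: C: 67.45/12.011 = 5.6157, H: 12.58/1.008 = 12.4802, O: 19.97/15.999 = 1.2482
Raw ratio (divide by min = 1.2482): C: 4.499, H: 9.999, O: 1.0
Multiply by 2 to clear fractions: C: 8.998 ~= 9, H: 19.997 ~= 20, O: 2.0 ~= 2
Reduce by GCD to get the simplest whole-number ratio:

9:20:2


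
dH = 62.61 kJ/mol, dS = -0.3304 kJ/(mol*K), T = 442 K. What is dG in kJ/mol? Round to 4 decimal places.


Gibbs: dG = dH - T*dS (consistent units, dS already in kJ/(mol*K)).
T*dS = 442 * -0.3304 = -146.0368
dG = 62.61 - (-146.0368)
dG = 208.6468 kJ/mol, rounded to 4 dp:

208.6468 kJ/mol


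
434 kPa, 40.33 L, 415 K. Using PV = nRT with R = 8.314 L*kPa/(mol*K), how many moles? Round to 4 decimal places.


PV = nRT, solve for n = PV / (RT).
PV = 434 * 40.33 = 17503.22
RT = 8.314 * 415 = 3450.31
n = 17503.22 / 3450.31
n = 5.07294127 mol, rounded to 4 dp:

5.0729 mol


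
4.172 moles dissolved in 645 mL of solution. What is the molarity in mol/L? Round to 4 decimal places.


Convert volume to liters: V_L = V_mL / 1000.
V_L = 645 / 1000 = 0.645 L
M = n / V_L = 4.172 / 0.645
M = 6.46821705 mol/L, rounded to 4 dp:

6.4682 mol/L


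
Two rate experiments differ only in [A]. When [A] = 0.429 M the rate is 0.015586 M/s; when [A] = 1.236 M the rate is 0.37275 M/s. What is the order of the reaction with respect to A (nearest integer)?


Rate is proportional to [A]^n, so rate2/rate1 = ([A]2/[A]1)^n. Take logs to solve for n.
rate2/rate1 = 0.37275 / 0.015586 = 23.9157
[A]2/[A]1 = 1.236 / 0.429 = 2.8811
n = ln(23.9157) / ln(2.8811) = 3.0
Nearest integer order:

3


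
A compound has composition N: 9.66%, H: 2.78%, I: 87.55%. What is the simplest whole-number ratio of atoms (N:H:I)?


Assume 100 g of compound, divide each mass% by atomic mass to get moles, then normalize by the smallest to get a raw atom ratio.
Moles per 100 g: N: 9.66/14.007 = 0.6897, H: 2.78/1.008 = 2.7579, I: 87.55/126.904 = 0.6899
Raw ratio (divide by min = 0.6897): N: 1.0, H: 3.999, I: 1.0
Multiply by 1 to clear fractions: N: 1.0 ~= 1, H: 3.999 ~= 4, I: 1.0 ~= 1
Reduce by GCD to get the simplest whole-number ratio:

1:4:1


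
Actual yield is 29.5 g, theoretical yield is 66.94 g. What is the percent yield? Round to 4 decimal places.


% yield = 100 * actual / theoretical
% yield = 100 * 29.5 / 66.94
% yield = 44.06931581 %, rounded to 4 dp:

44.0693 %


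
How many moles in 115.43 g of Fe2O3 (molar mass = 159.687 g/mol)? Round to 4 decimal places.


n = mass / M
n = 115.43 / 159.687
n = 0.72285158 mol, rounded to 4 dp:

0.7229 mol


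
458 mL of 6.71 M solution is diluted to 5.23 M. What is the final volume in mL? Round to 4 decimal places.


Dilution: M1*V1 = M2*V2, solve for V2.
V2 = M1*V1 / M2
V2 = 6.71 * 458 / 5.23
V2 = 3073.18 / 5.23
V2 = 587.60611855 mL, rounded to 4 dp:

587.6061 mL


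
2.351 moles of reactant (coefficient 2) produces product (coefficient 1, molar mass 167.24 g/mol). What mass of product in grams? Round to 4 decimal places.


Use the coefficient ratio to convert reactant moles to product moles, then multiply by the product's molar mass.
moles_P = moles_R * (coeff_P / coeff_R) = 2.351 * (1/2) = 1.1755
mass_P = moles_P * M_P = 1.1755 * 167.24
mass_P = 196.59062 g, rounded to 4 dp:

196.5906 g


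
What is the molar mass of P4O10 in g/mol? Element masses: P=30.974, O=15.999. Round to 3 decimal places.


M = sum(count * atomic_mass) over atoms.
M = 4*30.974 + 10*15.999
M = 123.896 + 159.99
M = 283.886 g/mol, rounded to 3 dp:

283.886 g/mol


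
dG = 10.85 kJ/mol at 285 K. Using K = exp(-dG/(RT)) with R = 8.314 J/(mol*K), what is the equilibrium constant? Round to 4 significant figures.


dG is in kJ/mol; multiply by 1000 to match R in J/(mol*K).
RT = 8.314 * 285 = 2369.49 J/mol
exponent = -dG*1000 / (RT) = -(10.85*1000) / 2369.49 = -4.57904444
K = exp(-4.57904444)
K = 0.0102647, rounded to 4 significant figures:

0.01026


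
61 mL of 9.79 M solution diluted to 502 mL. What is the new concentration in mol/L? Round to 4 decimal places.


Dilution: M1*V1 = M2*V2, solve for M2.
M2 = M1*V1 / V2
M2 = 9.79 * 61 / 502
M2 = 597.19 / 502
M2 = 1.18962151 mol/L, rounded to 4 dp:

1.1896 mol/L


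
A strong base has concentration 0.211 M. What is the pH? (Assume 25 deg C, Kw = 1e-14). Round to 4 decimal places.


A strong base dissociates completely, so [OH-] equals the given concentration.
pOH = -log10([OH-]) = -log10(0.211) = 0.675718
pH = 14 - pOH = 14 - 0.675718
pH = 13.324282, rounded to 4 dp:

13.3243
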